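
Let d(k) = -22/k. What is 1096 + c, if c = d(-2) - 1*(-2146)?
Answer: 3253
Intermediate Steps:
c = 2157 (c = -22/(-2) - 1*(-2146) = -22*(-1/2) + 2146 = 11 + 2146 = 2157)
1096 + c = 1096 + 2157 = 3253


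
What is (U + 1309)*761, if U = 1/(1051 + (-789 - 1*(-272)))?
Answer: 531944327/534 ≈ 9.9615e+5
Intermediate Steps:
U = 1/534 (U = 1/(1051 + (-789 + 272)) = 1/(1051 - 517) = 1/534 ≈ 0.0018727)
(U + 1309)*761 = (1/534 + 1309)*761 = (699007/534)*761 = 531944327/534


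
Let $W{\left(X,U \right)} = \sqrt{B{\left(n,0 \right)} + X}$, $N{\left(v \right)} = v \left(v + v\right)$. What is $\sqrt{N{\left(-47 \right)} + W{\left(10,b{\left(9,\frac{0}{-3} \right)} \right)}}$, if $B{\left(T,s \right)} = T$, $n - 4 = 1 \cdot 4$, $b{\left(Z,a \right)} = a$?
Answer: $\sqrt{4418 + 3 \sqrt{2}} \approx 66.5$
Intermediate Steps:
$n = 8$ ($n = 4 + 1 \cdot 4 = 4 + 4 = 8$)
$N{\left(v \right)} = 2 v^{2}$ ($N{\left(v \right)} = v 2 v = 2 v^{2}$)
$W{\left(X,U \right)} = \sqrt{8 + X}$
$\sqrt{N{\left(-47 \right)} + W{\left(10,b{\left(9,\frac{0}{-3} \right)} \right)}} = \sqrt{2 \left(-47\right)^{2} + \sqrt{8 + 10}} = \sqrt{2 \cdot 2209 + \sqrt{18}} = \sqrt{4418 + 3 \sqrt{2}}$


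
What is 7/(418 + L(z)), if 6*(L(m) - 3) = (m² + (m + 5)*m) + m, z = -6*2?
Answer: 7/457 ≈ 0.015317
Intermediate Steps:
z = -12
L(m) = 3 + m/6 + m²/6 + m*(5 + m)/6 (L(m) = 3 + ((m² + (m + 5)*m) + m)/6 = 3 + ((m² + (5 + m)*m) + m)/6 = 3 + ((m² + m*(5 + m)) + m)/6 = 3 + (m + m² + m*(5 + m))/6 = 3 + (m/6 + m²/6 + m*(5 + m)/6) = 3 + m/6 + m²/6 + m*(5 + m)/6)
7/(418 + L(z)) = 7/(418 + (3 - 12 + (⅓)*(-12)²)) = 7/(418 + (3 - 12 + (⅓)*144)) = 7/(418 + (3 - 12 + 48)) = 7/(418 + 39) = 7/457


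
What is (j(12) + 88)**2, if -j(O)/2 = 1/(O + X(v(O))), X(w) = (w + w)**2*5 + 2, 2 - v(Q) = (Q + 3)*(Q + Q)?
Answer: 12720441562954225/1642619032609 ≈ 7744.0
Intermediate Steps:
v(Q) = 2 - 2*Q*(3 + Q) (v(Q) = 2 - (Q + 3)*(Q + Q) = 2 - (3 + Q)*2*Q = 2 - 2*Q*(3 + Q))
X(w) = 2 + 20*w**2 (X(w) = (2*w)**2*5 + 2 = (4*w**2)*5 + 2 = 20*w**2 + 2 = 2 + 20*w**2)
j(O) = -2/(2 + O + 20*(2 - 6*O - 2*O**2)**2) (j(O) = -2/(O + (2 + 20*(2 - 6*O - 2*O**2)**2)) = -2/(2 + O + 20*(2 - 6*O - 2*O**2)**2))
(j(12) + 88)**2 = (-2/(2 + 12 + 80*(-1 + 12**2 + 3*12)**2) + 88)**2 = (-2/(2 + 12 + 80*(-1 + 144 + 36)**2) + 88)**2 = (-2/(2 + 12 + 80*179**2) + 88)**2 = (-2/(2 + 12 + 80*32041) + 88)**2 = (-2/(2 + 12 + 2563280) + 88)**2 = (-2/2563294 + 88)**2 = (-2*1/2563294 + 88)**2 = (-1/1281647 + 88)**2 = (112784935/1281647)**2 = 12720441562954225/1642619032609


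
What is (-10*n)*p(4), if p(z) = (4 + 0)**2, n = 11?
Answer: -1760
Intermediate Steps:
p(z) = 16 (p(z) = 4**2 = 16)
(-10*n)*p(4) = -10*11*16 = -110*16 = -1760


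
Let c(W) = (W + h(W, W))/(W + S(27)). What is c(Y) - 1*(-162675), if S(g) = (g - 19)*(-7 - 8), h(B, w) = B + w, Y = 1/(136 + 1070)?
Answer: 23542163322/144719 ≈ 1.6268e+5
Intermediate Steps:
Y = 1/1206 ≈ 0.00082919
S(g) = 285 - 15*g (S(g) = (-19 + g)*(-15) = 285 - 15*g)
c(W) = 3*W/(-120 + W) (c(W) = (W + (W + W))/(W + (285 - 15*27)) = (W + 2*W)/(W + (285 - 405)) = (3*W)/(W - 120) = (3*W)/(-120 + W) = 3*W/(-120 + W))
c(Y) - 1*(-162675) = 3*(1/1206)/(-120 + 1/1206) - 1*(-162675) = 3*(1/1206)/(-144719/1206) + 162675 = 3*(1/1206)*(-1206/144719) + 162675 = -3/144719 + 162675 = 23542163322/144719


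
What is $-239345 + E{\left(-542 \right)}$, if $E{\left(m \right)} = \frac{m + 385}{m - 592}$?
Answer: $- \frac{271417073}{1134} \approx -2.3934 \cdot 10^{5}$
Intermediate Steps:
$E{\left(m \right)} = \frac{385 + m}{-592 + m}$
$-239345 + E{\left(-542 \right)} = -239345 + \frac{385 - 542}{-592 - 542} = -239345 + \frac{1}{-1134} \left(-157\right) = -239345 - - \frac{157}{1134} = -239345 + \frac{157}{1134} = - \frac{271417073}{1134}$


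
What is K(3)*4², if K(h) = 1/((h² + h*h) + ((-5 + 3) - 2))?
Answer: 8/7 ≈ 1.1429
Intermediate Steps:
K(h) = 1/(-4 + 2*h²) (K(h) = 1/((h² + h²) + (-2 - 2)) = 1/(2*h² - 4) = 1/(-4 + 2*h²))
K(3)*4² = (1/(2*(-2 + 3²)))*4² = (1/(2*(-2 + 9)))*16 = ((½)/7)*16 = ((½)*(⅐))*16 = (1/14)*16 = 8/7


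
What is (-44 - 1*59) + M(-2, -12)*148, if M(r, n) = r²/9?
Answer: -335/9 ≈ -37.222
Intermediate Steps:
M(r, n) = r²/9 (M(r, n) = r²*(⅑) = r²/9)
(-44 - 1*59) + M(-2, -12)*148 = (-44 - 1*59) + ((⅑)*(-2)²)*148 = (-44 - 59) + ((⅑)*4)*148 = -103 + (4/9)*148 = -103 + 592/9 = -335/9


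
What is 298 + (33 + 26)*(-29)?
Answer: -1413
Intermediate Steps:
298 + (33 + 26)*(-29) = 298 + 59*(-29) = 298 - 1711 = -1413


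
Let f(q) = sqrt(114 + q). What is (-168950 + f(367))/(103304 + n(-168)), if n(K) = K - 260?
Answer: -84475/51438 + sqrt(481)/102876 ≈ -1.6421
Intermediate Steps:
n(K) = -260 + K
(-168950 + f(367))/(103304 + n(-168)) = (-168950 + sqrt(114 + 367))/(103304 + (-260 - 168)) = (-168950 + sqrt(481))/(103304 - 428) = (-168950 + sqrt(481))/102876 = (-168950 + sqrt(481))*(1/102876) = -84475/51438 + sqrt(481)/102876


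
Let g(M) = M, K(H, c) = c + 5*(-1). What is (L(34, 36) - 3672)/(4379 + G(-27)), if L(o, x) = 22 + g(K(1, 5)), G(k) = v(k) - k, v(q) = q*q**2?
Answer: 3650/15277 ≈ 0.23892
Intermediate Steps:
K(H, c) = -5 + c (K(H, c) = c - 5 = -5 + c)
v(q) = q**3
G(k) = k**3 - k
L(o, x) = 22 (L(o, x) = 22 + (-5 + 5) = 22 + 0 = 22)
(L(34, 36) - 3672)/(4379 + G(-27)) = (22 - 3672)/(4379 + ((-27)**3 - 1*(-27))) = -3650/(4379 + (-19683 + 27)) = -3650/(4379 - 19656) = -3650/(-15277) = -3650*(-1/15277) = 3650/15277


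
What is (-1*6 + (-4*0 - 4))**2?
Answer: 100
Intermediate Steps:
(-1*6 + (-4*0 - 4))**2 = (-6 + (0 - 4))**2 = (-6 - 4)**2 = (-10)**2 = 100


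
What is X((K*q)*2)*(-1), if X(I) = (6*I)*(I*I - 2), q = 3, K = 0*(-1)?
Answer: 0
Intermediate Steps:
K = 0
X(I) = 6*I*(-2 + I²) (X(I) = (6*I)*(I² - 2) = (6*I)*(-2 + I²) = 6*I*(-2 + I²))
X((K*q)*2)*(-1) = (6*((0*3)*2)*(-2 + ((0*3)*2)²))*(-1) = (6*(0*2)*(-2 + (0*2)²))*(-1) = (6*0*(-2 + 0²))*(-1) = (6*0*(-2 + 0))*(-1) = (6*0*(-2))*(-1) = 0*(-1) = 0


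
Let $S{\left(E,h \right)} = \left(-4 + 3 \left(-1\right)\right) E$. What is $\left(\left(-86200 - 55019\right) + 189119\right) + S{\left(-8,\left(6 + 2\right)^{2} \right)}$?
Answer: $47956$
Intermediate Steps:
$S{\left(E,h \right)} = - 7 E$ ($S{\left(E,h \right)} = \left(-4 - 3\right) E = - 7 E$)
$\left(\left(-86200 - 55019\right) + 189119\right) + S{\left(-8,\left(6 + 2\right)^{2} \right)} = \left(\left(-86200 - 55019\right) + 189119\right) - -56 = \left(-141219 + 189119\right) + 56 = 47900 + 56 = 47956$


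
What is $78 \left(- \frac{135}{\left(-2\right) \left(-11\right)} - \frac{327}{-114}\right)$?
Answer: $- \frac{53274}{209} \approx -254.9$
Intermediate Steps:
$78 \left(- \frac{135}{\left(-2\right) \left(-11\right)} - \frac{327}{-114}\right) = 78 \left(- \frac{135}{22} - - \frac{109}{38}\right) = 78 \left(\left(-135\right) \frac{1}{22} + \frac{109}{38}\right) = 78 \left(- \frac{135}{22} + \frac{109}{38}\right) = 78 \left(- \frac{683}{209}\right) = - \frac{53274}{209}$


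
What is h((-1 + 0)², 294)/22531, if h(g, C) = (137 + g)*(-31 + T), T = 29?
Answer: -276/22531 ≈ -0.012250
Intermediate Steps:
h(g, C) = -274 - 2*g (h(g, C) = (137 + g)*(-31 + 29) = (137 + g)*(-2) = -274 - 2*g)
h((-1 + 0)², 294)/22531 = (-274 - 2*(-1 + 0)²)/22531 = (-274 - 2*(-1)²)*(1/22531) = (-274 - 2*1)*(1/22531) = (-274 - 2)*(1/22531) = -276*1/22531 = -276/22531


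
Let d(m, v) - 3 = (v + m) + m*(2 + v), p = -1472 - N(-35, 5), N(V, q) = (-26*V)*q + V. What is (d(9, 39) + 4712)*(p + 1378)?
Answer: -23653388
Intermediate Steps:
N(V, q) = V - 26*V*q (N(V, q) = -26*V*q + V = V - 26*V*q)
p = -5987 (p = -1472 - (-35)*(1 - 26*5) = -1472 - (-35)*(1 - 130) = -1472 - (-35)*(-129) = -1472 - 1*4515 = -1472 - 4515 = -5987)
d(m, v) = 3 + m + v + m*(2 + v) (d(m, v) = 3 + ((v + m) + m*(2 + v)) = 3 + ((m + v) + m*(2 + v)) = 3 + (m + v + m*(2 + v)) = 3 + m + v + m*(2 + v))
(d(9, 39) + 4712)*(p + 1378) = ((3 + 39 + 3*9 + 9*39) + 4712)*(-5987 + 1378) = ((3 + 39 + 27 + 351) + 4712)*(-4609) = (420 + 4712)*(-4609) = 5132*(-4609) = -23653388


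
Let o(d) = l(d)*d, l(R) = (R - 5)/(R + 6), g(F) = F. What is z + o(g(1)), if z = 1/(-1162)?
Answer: -95/166 ≈ -0.57229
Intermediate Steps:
l(R) = (-5 + R)/(6 + R)
z = -1/1162 ≈ -0.00086058
o(d) = d*(-5 + d)/(6 + d) (o(d) = ((-5 + d)/(6 + d))*d = d*(-5 + d)/(6 + d))
z + o(g(1)) = -1/1162 + 1*(-5 + 1)/(6 + 1) = -1/1162 + 1*(-4)/7 = -1/1162 + 1*(⅐)*(-4) = -1/1162 - 4/7 = -95/166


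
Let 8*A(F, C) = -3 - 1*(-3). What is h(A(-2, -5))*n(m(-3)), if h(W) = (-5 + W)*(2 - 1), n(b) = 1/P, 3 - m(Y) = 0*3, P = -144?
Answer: 5/144 ≈ 0.034722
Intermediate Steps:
m(Y) = 3 (m(Y) = 3 - 0*3 = 3 - 1*0 = 3 + 0 = 3)
A(F, C) = 0 (A(F, C) = (-3 - 1*(-3))/8 = (-3 + 3)/8 = (⅛)*0 = 0)
n(b) = -1/144 (n(b) = 1/(-144) = -1/144)
h(W) = -5 + W (h(W) = (-5 + W)*1 = -5 + W)
h(A(-2, -5))*n(m(-3)) = (-5 + 0)*(-1/144) = -5*(-1/144) = 5/144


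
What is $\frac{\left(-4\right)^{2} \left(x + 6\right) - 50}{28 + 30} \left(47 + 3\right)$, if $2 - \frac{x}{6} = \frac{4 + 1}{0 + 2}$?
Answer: $- \frac{50}{29} \approx -1.7241$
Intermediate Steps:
$x = -3$ ($x = 12 - 6 \frac{4 + 1}{0 + 2} = 12 - 6 \cdot \frac{5}{2} = 12 - 6 \cdot 5 \cdot \frac{1}{2} = 12 - 15 = -3$)
$\frac{\left(-4\right)^{2} \left(x + 6\right) - 50}{28 + 30} \left(47 + 3\right) = \frac{\left(-4\right)^{2} \left(-3 + 6\right) - 50}{28 + 30} \left(47 + 3\right) = \frac{16 \cdot 3 - 50}{58} \cdot 50 = \left(48 - 50\right) \frac{1}{58} \cdot 50 = \left(-2\right) \frac{1}{58} \cdot 50 = \left(- \frac{1}{29}\right) 50 = - \frac{50}{29}$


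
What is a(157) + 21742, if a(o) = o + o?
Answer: 22056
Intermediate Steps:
a(o) = 2*o
a(157) + 21742 = 2*157 + 21742 = 314 + 21742 = 22056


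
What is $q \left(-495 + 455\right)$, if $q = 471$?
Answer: $-18840$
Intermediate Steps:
$q \left(-495 + 455\right) = 471 \left(-495 + 455\right) = 471 \left(-40\right) = -18840$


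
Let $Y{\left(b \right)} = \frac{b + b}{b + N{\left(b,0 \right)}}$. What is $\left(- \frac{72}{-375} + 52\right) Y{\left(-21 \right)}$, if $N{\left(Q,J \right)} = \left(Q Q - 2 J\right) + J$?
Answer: $- \frac{3262}{625} \approx -5.2192$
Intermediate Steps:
$N{\left(Q,J \right)} = Q^{2} - J$ ($N{\left(Q,J \right)} = \left(Q^{2} - 2 J\right) + J = Q^{2} - J$)
$Y{\left(b \right)} = \frac{2 b}{b + b^{2}}$ ($Y{\left(b \right)} = \frac{b + b}{b + \left(b^{2} - 0\right)} = \frac{2 b}{b + \left(b^{2} + 0\right)} = \frac{2 b}{b + b^{2}}$)
$\left(- \frac{72}{-375} + 52\right) Y{\left(-21 \right)} = \left(- \frac{72}{-375} + 52\right) \frac{2}{1 - 21} = \left(\left(-72\right) \left(- \frac{1}{375}\right) + 52\right) \frac{2}{-20} = \left(\frac{24}{125} + 52\right) 2 \left(- \frac{1}{20}\right) = \frac{6524}{125} \left(- \frac{1}{10}\right) = - \frac{3262}{625}$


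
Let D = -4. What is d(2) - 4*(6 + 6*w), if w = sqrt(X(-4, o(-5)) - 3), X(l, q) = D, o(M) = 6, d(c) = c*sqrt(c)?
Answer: -24 + 2*sqrt(2) - 24*I*sqrt(7) ≈ -21.172 - 63.498*I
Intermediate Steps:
d(c) = c**(3/2)
X(l, q) = -4
w = I*sqrt(7) (w = sqrt(-4 - 3) = sqrt(-7) = I*sqrt(7) ≈ 2.6458*I)
d(2) - 4*(6 + 6*w) = 2**(3/2) - 4*(6 + 6*(I*sqrt(7))) = 2*sqrt(2) - 4*(6 + 6*I*sqrt(7)) = 2*sqrt(2) + (-24 - 24*I*sqrt(7)) = -24 + 2*sqrt(2) - 24*I*sqrt(7)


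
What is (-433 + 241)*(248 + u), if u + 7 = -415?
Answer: 33408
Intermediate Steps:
u = -422 (u = -7 - 415 = -422)
(-433 + 241)*(248 + u) = (-433 + 241)*(248 - 422) = -192*(-174) = 33408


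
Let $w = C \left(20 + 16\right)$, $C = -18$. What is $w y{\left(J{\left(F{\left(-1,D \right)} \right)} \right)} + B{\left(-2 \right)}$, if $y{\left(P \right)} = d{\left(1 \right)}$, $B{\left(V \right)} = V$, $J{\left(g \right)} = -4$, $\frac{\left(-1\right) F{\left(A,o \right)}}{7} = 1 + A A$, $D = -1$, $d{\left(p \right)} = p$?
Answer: $-650$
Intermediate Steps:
$F{\left(A,o \right)} = -7 - 7 A^{2}$ ($F{\left(A,o \right)} = - 7 \left(1 + A A\right) = - 7 \left(1 + A^{2}\right) = -7 - 7 A^{2}$)
$y{\left(P \right)} = 1$
$w = -648$ ($w = - 18 \left(20 + 16\right) = \left(-18\right) 36 = -648$)
$w y{\left(J{\left(F{\left(-1,D \right)} \right)} \right)} + B{\left(-2 \right)} = \left(-648\right) 1 - 2 = -648 - 2 = -650$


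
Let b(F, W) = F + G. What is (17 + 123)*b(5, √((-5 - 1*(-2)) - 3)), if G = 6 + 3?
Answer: 1960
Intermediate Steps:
G = 9
b(F, W) = 9 + F (b(F, W) = F + 9 = 9 + F)
(17 + 123)*b(5, √((-5 - 1*(-2)) - 3)) = (17 + 123)*(9 + 5) = 140*14 = 1960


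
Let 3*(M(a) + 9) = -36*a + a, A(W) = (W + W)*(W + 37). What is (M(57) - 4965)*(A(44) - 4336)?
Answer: -15744088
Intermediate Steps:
A(W) = 2*W*(37 + W) (A(W) = (2*W)*(37 + W) = 2*W*(37 + W))
M(a) = -9 - 35*a/3 (M(a) = -9 + (-36*a + a)/3 = -9 + (-35*a)/3 = -9 - 35*a/3)
(M(57) - 4965)*(A(44) - 4336) = ((-9 - 35/3*57) - 4965)*(2*44*(37 + 44) - 4336) = ((-9 - 665) - 4965)*(2*44*81 - 4336) = (-674 - 4965)*(7128 - 4336) = -5639*2792 = -15744088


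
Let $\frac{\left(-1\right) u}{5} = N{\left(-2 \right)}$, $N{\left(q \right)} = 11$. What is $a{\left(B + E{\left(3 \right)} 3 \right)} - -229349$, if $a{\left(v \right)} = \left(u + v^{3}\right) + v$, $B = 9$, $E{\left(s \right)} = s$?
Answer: $235144$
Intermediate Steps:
$u = -55$ ($u = \left(-5\right) 11 = -55$)
$a{\left(v \right)} = -55 + v + v^{3}$ ($a{\left(v \right)} = \left(-55 + v^{3}\right) + v = -55 + v + v^{3}$)
$a{\left(B + E{\left(3 \right)} 3 \right)} - -229349 = \left(-55 + \left(9 + 3 \cdot 3\right) + \left(9 + 3 \cdot 3\right)^{3}\right) - -229349 = \left(-55 + \left(9 + 9\right) + \left(9 + 9\right)^{3}\right) + 229349 = \left(-55 + 18 + 18^{3}\right) + 229349 = \left(-55 + 18 + 5832\right) + 229349 = 5795 + 229349 = 235144$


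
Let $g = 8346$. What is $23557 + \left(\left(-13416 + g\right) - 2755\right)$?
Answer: $15732$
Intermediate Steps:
$23557 + \left(\left(-13416 + g\right) - 2755\right) = 23557 + \left(\left(-13416 + 8346\right) - 2755\right) = 23557 - 7825 = 15732$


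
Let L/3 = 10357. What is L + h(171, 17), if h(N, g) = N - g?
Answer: 31225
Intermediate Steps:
L = 31071 (L = 3*10357 = 31071)
L + h(171, 17) = 31071 + (171 - 1*17) = 31071 + (171 - 17) = 31071 + 154 = 31225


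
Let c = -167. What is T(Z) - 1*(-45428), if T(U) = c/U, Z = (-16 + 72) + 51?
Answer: 4860629/107 ≈ 45426.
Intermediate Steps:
Z = 107 (Z = 56 + 51 = 107)
T(U) = -167/U
T(Z) - 1*(-45428) = -167/107 - 1*(-45428) = -167*1/107 + 45428 = -167/107 + 45428 = 4860629/107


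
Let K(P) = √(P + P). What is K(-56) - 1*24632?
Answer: -24632 + 4*I*√7 ≈ -24632.0 + 10.583*I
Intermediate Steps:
K(P) = √2*√P (K(P) = √(2*P) = √2*√P)
K(-56) - 1*24632 = √2*√(-56) - 1*24632 = √2*(2*I*√14) - 24632 = 4*I*√7 - 24632 = -24632 + 4*I*√7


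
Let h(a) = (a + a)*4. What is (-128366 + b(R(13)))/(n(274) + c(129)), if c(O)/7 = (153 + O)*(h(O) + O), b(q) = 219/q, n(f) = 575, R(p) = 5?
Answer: -641611/11461945 ≈ -0.055978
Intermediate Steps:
h(a) = 8*a (h(a) = (2*a)*4 = 8*a)
c(O) = 63*O*(153 + O) (c(O) = 7*((153 + O)*(8*O + O)) = 7*((153 + O)*(9*O)) = 7*(9*O*(153 + O)) = 63*O*(153 + O))
(-128366 + b(R(13)))/(n(274) + c(129)) = (-128366 + 219/5)/(575 + 63*129*(153 + 129)) = (-128366 + 219*(⅕))/(575 + 63*129*282) = (-128366 + 219/5)/(575 + 2291814) = -641611/5/2292389 = -641611/5*1/2292389 = -641611/11461945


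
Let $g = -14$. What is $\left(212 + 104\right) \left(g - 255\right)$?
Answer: $-85004$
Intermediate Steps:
$\left(212 + 104\right) \left(g - 255\right) = \left(212 + 104\right) \left(-14 - 255\right) = 316 \left(-269\right) = -85004$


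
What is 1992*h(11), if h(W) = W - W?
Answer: 0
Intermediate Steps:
h(W) = 0
1992*h(11) = 1992*0 = 0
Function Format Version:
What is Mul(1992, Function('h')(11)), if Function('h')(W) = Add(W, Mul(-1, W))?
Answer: 0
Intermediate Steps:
Function('h')(W) = 0
Mul(1992, Function('h')(11)) = Mul(1992, 0) = 0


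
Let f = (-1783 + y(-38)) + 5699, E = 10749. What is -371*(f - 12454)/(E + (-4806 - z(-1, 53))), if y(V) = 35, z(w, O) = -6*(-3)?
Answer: 3154613/5925 ≈ 532.42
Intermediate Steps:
z(w, O) = 18
f = 3951 (f = (-1783 + 35) + 5699 = -1748 + 5699 = 3951)
-371*(f - 12454)/(E + (-4806 - z(-1, 53))) = -371*(3951 - 12454)/(10749 + (-4806 - 1*18)) = -(-3154613)/(10749 + (-4806 - 18)) = -(-3154613)/(10749 - 4824) = -(-3154613)/5925 = -371*(-8503/5925) = 3154613/5925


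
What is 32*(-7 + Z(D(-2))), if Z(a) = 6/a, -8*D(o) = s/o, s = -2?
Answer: -1760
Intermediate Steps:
D(o) = 1/(4*o) (D(o) = -(-1)/(4*o) = 1/(4*o))
32*(-7 + Z(D(-2))) = 32*(-7 + 6/(((1/4)/(-2)))) = 32*(-7 + 6/(((1/4)*(-1/2)))) = 32*(-7 + 6/(-1/8)) = 32*(-7 + 6*(-8)) = 32*(-7 - 48) = 32*(-55) = -1760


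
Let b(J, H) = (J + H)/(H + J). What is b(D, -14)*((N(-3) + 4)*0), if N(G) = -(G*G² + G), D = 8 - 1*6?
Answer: 0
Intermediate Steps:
D = 2 (D = 8 - 6 = 2)
b(J, H) = 1 (b(J, H) = (H + J)/(H + J) = 1)
N(G) = -G - G³ (N(G) = -(G³ + G) = -(G + G³) = -G - G³)
b(D, -14)*((N(-3) + 4)*0) = 1*(((-1*(-3) - 1*(-3)³) + 4)*0) = 1*(((3 - 1*(-27)) + 4)*0) = 1*(((3 + 27) + 4)*0) = 1*((30 + 4)*0) = 1*(34*0) = 1*0 = 0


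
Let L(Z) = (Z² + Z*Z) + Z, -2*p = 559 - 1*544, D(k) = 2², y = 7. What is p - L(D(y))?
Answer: -87/2 ≈ -43.500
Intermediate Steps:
D(k) = 4
p = -15/2 (p = -(559 - 1*544)/2 = -(559 - 544)/2 = -½*15 = -15/2 ≈ -7.5000)
L(Z) = Z + 2*Z² (L(Z) = (Z² + Z²) + Z = 2*Z² + Z = Z + 2*Z²)
p - L(D(y)) = -15/2 - 4*(1 + 2*4) = -15/2 - 4*(1 + 8) = -15/2 - 4*9 = -15/2 - 1*36 = -15/2 - 36 = -87/2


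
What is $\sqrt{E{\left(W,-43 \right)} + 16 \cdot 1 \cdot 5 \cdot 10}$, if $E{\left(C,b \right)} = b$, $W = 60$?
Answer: $\sqrt{757} \approx 27.514$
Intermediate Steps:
$\sqrt{E{\left(W,-43 \right)} + 16 \cdot 1 \cdot 5 \cdot 10} = \sqrt{-43 + 16 \cdot 1 \cdot 5 \cdot 10} = \sqrt{-43 + 16 \cdot 5 \cdot 10} = \sqrt{-43 + 80 \cdot 10} = \sqrt{-43 + 800} = \sqrt{757}$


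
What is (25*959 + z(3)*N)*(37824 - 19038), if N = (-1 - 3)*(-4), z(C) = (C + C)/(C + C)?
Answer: 450694926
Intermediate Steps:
z(C) = 1 (z(C) = (2*C)/((2*C)) = (2*C)*(1/(2*C)) = 1)
N = 16 (N = -4*(-4) = 16)
(25*959 + z(3)*N)*(37824 - 19038) = (25*959 + 1*16)*(37824 - 19038) = (23975 + 16)*18786 = 23991*18786 = 450694926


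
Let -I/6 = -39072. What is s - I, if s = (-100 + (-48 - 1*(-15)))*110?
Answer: -249062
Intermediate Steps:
I = 234432 (I = -6*(-39072) = 234432)
s = -14630 (s = (-100 + (-48 + 15))*110 = (-100 - 33)*110 = -133*110 = -14630)
s - I = -14630 - 1*234432 = -14630 - 234432 = -249062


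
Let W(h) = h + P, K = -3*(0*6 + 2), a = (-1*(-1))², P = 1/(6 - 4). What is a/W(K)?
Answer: -2/11 ≈ -0.18182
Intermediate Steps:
P = ½ (P = 1/2 = ½ ≈ 0.50000)
a = 1 (a = 1² = 1)
K = -6 (K = -3*(0 + 2) = -3*2 = -6)
W(h) = ½ + h (W(h) = h + ½ = ½ + h)
a/W(K) = 1/(½ - 6) = 1/(-11/2) = 1*(-2/11) = -2/11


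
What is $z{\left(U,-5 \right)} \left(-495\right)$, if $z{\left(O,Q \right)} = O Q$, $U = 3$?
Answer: $7425$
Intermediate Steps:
$z{\left(U,-5 \right)} \left(-495\right) = 3 \left(-5\right) \left(-495\right) = \left(-15\right) \left(-495\right) = 7425$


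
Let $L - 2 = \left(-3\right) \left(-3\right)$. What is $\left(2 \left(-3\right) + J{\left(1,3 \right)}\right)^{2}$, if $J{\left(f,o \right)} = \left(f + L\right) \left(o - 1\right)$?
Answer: $324$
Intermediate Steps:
$L = 11$ ($L = 2 - -9 = 2 + 9 = 11$)
$J{\left(f,o \right)} = \left(-1 + o\right) \left(11 + f\right)$ ($J{\left(f,o \right)} = \left(f + 11\right) \left(o - 1\right) = \left(11 + f\right) \left(-1 + o\right) = \left(-1 + o\right) \left(11 + f\right)$)
$\left(2 \left(-3\right) + J{\left(1,3 \right)}\right)^{2} = \left(2 \left(-3\right) + \left(-11 - 1 + 11 \cdot 3 + 1 \cdot 3\right)\right)^{2} = \left(-6 + \left(-11 - 1 + 33 + 3\right)\right)^{2} = \left(-6 + 24\right)^{2} = 18^{2} = 324$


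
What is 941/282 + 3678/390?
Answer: 234031/18330 ≈ 12.768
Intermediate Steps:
941/282 + 3678/390 = 941*(1/282) + 3678*(1/390) = 941/282 + 613/65 = 234031/18330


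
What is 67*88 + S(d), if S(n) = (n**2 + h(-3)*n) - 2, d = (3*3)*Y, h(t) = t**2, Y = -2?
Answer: 6056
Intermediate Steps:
d = -18 (d = (3*3)*(-2) = 9*(-2) = -18)
S(n) = -2 + n**2 + 9*n (S(n) = (n**2 + (-3)**2*n) - 2 = (n**2 + 9*n) - 2 = -2 + n**2 + 9*n)
67*88 + S(d) = 67*88 + (-2 + (-18)**2 + 9*(-18)) = 5896 + (-2 + 324 - 162) = 5896 + 160 = 6056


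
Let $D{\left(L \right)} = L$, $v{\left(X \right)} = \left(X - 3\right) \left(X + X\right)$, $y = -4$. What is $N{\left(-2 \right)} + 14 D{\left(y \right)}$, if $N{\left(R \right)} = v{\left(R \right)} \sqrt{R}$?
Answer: $-56 + 20 i \sqrt{2} \approx -56.0 + 28.284 i$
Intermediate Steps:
$v{\left(X \right)} = 2 X \left(-3 + X\right)$ ($v{\left(X \right)} = \left(-3 + X\right) 2 X = 2 X \left(-3 + X\right)$)
$N{\left(R \right)} = 2 R^{\frac{3}{2}} \left(-3 + R\right)$ ($N{\left(R \right)} = 2 R \left(-3 + R\right) \sqrt{R} = 2 R^{\frac{3}{2}} \left(-3 + R\right)$)
$N{\left(-2 \right)} + 14 D{\left(y \right)} = 2 \left(-2\right)^{\frac{3}{2}} \left(-3 - 2\right) + 14 \left(-4\right) = 2 \left(- 2 i \sqrt{2}\right) \left(-5\right) - 56 = 20 i \sqrt{2} - 56 = -56 + 20 i \sqrt{2}$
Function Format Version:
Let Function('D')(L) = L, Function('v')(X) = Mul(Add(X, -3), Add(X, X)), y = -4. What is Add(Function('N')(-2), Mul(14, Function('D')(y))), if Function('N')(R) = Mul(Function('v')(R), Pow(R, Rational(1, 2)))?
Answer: Add(-56, Mul(20, I, Pow(2, Rational(1, 2)))) ≈ Add(-56.000, Mul(28.284, I))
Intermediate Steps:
Function('v')(X) = Mul(2, X, Add(-3, X)) (Function('v')(X) = Mul(Add(-3, X), Mul(2, X)) = Mul(2, X, Add(-3, X)))
Function('N')(R) = Mul(2, Pow(R, Rational(3, 2)), Add(-3, R)) (Function('N')(R) = Mul(Mul(2, R, Add(-3, R)), Pow(R, Rational(1, 2))) = Mul(2, Pow(R, Rational(3, 2)), Add(-3, R)))
Add(Function('N')(-2), Mul(14, Function('D')(y))) = Add(Mul(2, Pow(-2, Rational(3, 2)), Add(-3, -2)), Mul(14, -4)) = Add(Mul(2, Mul(-2, I, Pow(2, Rational(1, 2))), -5), -56) = Add(Mul(20, I, Pow(2, Rational(1, 2))), -56) = Add(-56, Mul(20, I, Pow(2, Rational(1, 2))))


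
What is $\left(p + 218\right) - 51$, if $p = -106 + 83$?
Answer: $144$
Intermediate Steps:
$p = -23$
$\left(p + 218\right) - 51 = \left(-23 + 218\right) - 51 = 195 - 51 = 144$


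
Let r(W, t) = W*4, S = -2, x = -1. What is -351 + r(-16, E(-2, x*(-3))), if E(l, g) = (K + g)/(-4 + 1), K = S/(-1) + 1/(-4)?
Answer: -415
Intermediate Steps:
K = 7/4 (K = -2/(-1) + 1/(-4) = -2*(-1) + 1*(-¼) = 2 - ¼ = 7/4 ≈ 1.7500)
E(l, g) = -7/12 - g/3 (E(l, g) = (7/4 + g)/(-4 + 1) = (7/4 + g)/(-3) = (7/4 + g)*(-⅓) = -7/12 - g/3)
r(W, t) = 4*W
-351 + r(-16, E(-2, x*(-3))) = -351 + 4*(-16) = -351 - 64 = -415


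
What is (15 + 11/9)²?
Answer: 21316/81 ≈ 263.16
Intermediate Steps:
(15 + 11/9)² = (146/9)² = 21316/81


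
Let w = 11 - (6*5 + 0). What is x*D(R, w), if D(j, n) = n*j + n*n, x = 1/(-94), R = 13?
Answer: -57/47 ≈ -1.2128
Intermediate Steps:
x = -1/94 ≈ -0.010638
w = -19 (w = 11 - (30 + 0) = 11 - 1*30 = 11 - 30 = -19)
D(j, n) = n**2 + j*n (D(j, n) = j*n + n**2 = n**2 + j*n)
x*D(R, w) = -(-19)*(13 - 19)/94 = -(-19)*(-6)/94 = -1/94*114 = -57/47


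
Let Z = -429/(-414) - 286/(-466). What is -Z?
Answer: -53053/32154 ≈ -1.6500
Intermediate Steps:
Z = 53053/32154 (Z = -429*(-1/414) - 286*(-1/466) = 143/138 + 143/233 = 53053/32154 ≈ 1.6500)
-Z = -1*53053/32154 = -53053/32154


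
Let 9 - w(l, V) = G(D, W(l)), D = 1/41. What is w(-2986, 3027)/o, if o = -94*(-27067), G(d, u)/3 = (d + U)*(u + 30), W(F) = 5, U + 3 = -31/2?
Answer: 159813/208632436 ≈ 0.00076600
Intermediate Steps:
U = -37/2 (U = -3 - 31/2 = -37/2 ≈ -18.500)
D = 1/41 ≈ 0.024390
G(d, u) = 3*(30 + u)*(-37/2 + d) (G(d, u) = 3*((d - 37/2)*(u + 30)) = 3*((-37/2 + d)*(30 + u)) = 3*((30 + u)*(-37/2 + d)) = 3*(30 + u)*(-37/2 + d))
o = 2544298
w(l, V) = 159813/82 (w(l, V) = 9 - (-1665 + 90*(1/41) - 111/2*5 + 3*(1/41)*5) = 9 - (-1665 + 90/41 - 555/2 + 15/41) = 9 - 1*(-159075/82) = 9 + 159075/82 = 159813/82)
w(-2986, 3027)/o = (159813/82)/2544298 = (159813/82)*(1/2544298) = 159813/208632436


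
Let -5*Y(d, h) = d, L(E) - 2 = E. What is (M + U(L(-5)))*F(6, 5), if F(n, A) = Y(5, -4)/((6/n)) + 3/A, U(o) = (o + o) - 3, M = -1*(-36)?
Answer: -54/5 ≈ -10.800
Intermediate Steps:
L(E) = 2 + E
M = 36
Y(d, h) = -d/5
U(o) = -3 + 2*o (U(o) = 2*o - 3 = -3 + 2*o)
F(n, A) = 3/A - n/6 (F(n, A) = (-1/5*5)/((6/n)) + 3/A = -n/6 + 3/A = 3/A - n/6)
(M + U(L(-5)))*F(6, 5) = (36 + (-3 + 2*(2 - 5)))*(3/5 - 1/6*6) = (36 + (-3 + 2*(-3)))*(3*(1/5) - 1) = (36 + (-3 - 6))*(3/5 - 1) = (36 - 9)*(-2/5) = 27*(-2/5) = -54/5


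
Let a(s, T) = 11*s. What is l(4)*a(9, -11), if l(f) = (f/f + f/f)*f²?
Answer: 3168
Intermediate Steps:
l(f) = 2*f² (l(f) = (1 + 1)*f² = 2*f²)
l(4)*a(9, -11) = (2*4²)*(11*9) = (2*16)*99 = 32*99 = 3168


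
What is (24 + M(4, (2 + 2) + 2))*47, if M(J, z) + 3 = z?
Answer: 1269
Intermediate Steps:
M(J, z) = -3 + z
(24 + M(4, (2 + 2) + 2))*47 = (24 + (-3 + ((2 + 2) + 2)))*47 = (24 + (-3 + (4 + 2)))*47 = (24 + (-3 + 6))*47 = (24 + 3)*47 = 27*47 = 1269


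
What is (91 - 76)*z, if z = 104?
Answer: 1560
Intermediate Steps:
(91 - 76)*z = (91 - 76)*104 = 15*104 = 1560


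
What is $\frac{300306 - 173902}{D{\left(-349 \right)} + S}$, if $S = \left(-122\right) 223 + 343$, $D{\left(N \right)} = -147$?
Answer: $- \frac{63202}{13505} \approx -4.6799$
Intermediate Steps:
$S = -26863$ ($S = -27206 + 343 = -26863$)
$\frac{300306 - 173902}{D{\left(-349 \right)} + S} = \frac{300306 - 173902}{-147 - 26863} = \frac{126404}{-27010} = 126404 \left(- \frac{1}{27010}\right) = - \frac{63202}{13505}$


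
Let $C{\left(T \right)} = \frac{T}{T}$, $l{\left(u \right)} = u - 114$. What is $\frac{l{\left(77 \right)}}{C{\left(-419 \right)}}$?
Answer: $-37$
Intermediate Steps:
$l{\left(u \right)} = -114 + u$
$C{\left(T \right)} = 1$
$\frac{l{\left(77 \right)}}{C{\left(-419 \right)}} = \frac{-114 + 77}{1} = \left(-37\right) 1 = -37$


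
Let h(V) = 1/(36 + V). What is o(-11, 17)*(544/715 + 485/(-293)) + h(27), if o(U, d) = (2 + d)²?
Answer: -4261442074/13198185 ≈ -322.88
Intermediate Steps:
o(-11, 17)*(544/715 + 485/(-293)) + h(27) = (2 + 17)²*(544/715 + 485/(-293)) + 1/(36 + 27) = 19²*(544*(1/715) + 485*(-1/293)) + 1/63 = 361*(544/715 - 485/293) + 1/63 = 361*(-187383/209495) + 1/63 = -67645263/209495 + 1/63 = -4261442074/13198185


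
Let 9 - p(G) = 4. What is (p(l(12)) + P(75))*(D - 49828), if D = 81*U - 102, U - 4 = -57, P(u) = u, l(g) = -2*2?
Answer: -4337840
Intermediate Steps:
l(g) = -4
p(G) = 5 (p(G) = 9 - 1*4 = 9 - 4 = 5)
U = -53 (U = 4 - 57 = -53)
D = -4395 (D = 81*(-53) - 102 = -4293 - 102 = -4395)
(p(l(12)) + P(75))*(D - 49828) = (5 + 75)*(-4395 - 49828) = 80*(-54223) = -4337840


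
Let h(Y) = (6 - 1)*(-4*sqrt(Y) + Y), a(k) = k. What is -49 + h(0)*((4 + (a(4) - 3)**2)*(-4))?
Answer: -49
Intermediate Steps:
h(Y) = -20*sqrt(Y) + 5*Y (h(Y) = 5*(Y - 4*sqrt(Y)) = -20*sqrt(Y) + 5*Y)
-49 + h(0)*((4 + (a(4) - 3)**2)*(-4)) = -49 + (-20*sqrt(0) + 5*0)*((4 + (4 - 3)**2)*(-4)) = -49 + (-20*0 + 0)*((4 + 1**2)*(-4)) = -49 + (0 + 0)*((4 + 1)*(-4)) = -49 + 0*(5*(-4)) = -49 + 0*(-20) = -49 + 0 = -49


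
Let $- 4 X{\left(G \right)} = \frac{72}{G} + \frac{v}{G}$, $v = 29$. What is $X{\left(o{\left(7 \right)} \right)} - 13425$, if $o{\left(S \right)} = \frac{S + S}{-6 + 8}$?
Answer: $- \frac{376001}{28} \approx -13429.0$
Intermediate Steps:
$o{\left(S \right)} = S$ ($o{\left(S \right)} = \frac{2 S}{2} = 2 S \frac{1}{2} = S$)
$X{\left(G \right)} = - \frac{101}{4 G}$ ($X{\left(G \right)} = - \frac{\frac{72}{G} + \frac{29}{G}}{4} = - \frac{101 \frac{1}{G}}{4} = - \frac{101}{4 G}$)
$X{\left(o{\left(7 \right)} \right)} - 13425 = - \frac{101}{4 \cdot 7} - 13425 = \left(- \frac{101}{4}\right) \frac{1}{7} - 13425 = - \frac{101}{28} - 13425 = - \frac{376001}{28}$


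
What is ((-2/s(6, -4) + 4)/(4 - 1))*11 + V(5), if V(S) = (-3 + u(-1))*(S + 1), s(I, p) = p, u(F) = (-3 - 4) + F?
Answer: -99/2 ≈ -49.500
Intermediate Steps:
u(F) = -7 + F
V(S) = -11 - 11*S (V(S) = (-3 + (-7 - 1))*(S + 1) = (-3 - 8)*(1 + S) = -11*(1 + S) = -11 - 11*S)
((-2/s(6, -4) + 4)/(4 - 1))*11 + V(5) = ((-2/(-4) + 4)/(4 - 1))*11 + (-11 - 11*5) = ((-2*(-1/4) + 4)/3)*11 + (-11 - 55) = ((1/2 + 4)*(1/3))*11 - 66 = ((9/2)*(1/3))*11 - 66 = (3/2)*11 - 66 = 33/2 - 66 = -99/2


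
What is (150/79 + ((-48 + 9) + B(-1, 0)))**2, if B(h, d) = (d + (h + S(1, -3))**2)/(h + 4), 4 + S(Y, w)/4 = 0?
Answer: 197065444/56169 ≈ 3508.4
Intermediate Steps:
S(Y, w) = -16 (S(Y, w) = -16 + 4*0 = -16 + 0 = -16)
B(h, d) = (d + (-16 + h)**2)/(4 + h) (B(h, d) = (d + (h - 16)**2)/(h + 4) = (d + (-16 + h)**2)/(4 + h))
(150/79 + ((-48 + 9) + B(-1, 0)))**2 = (150/79 + ((-48 + 9) + (0 + (-16 - 1)**2)/(4 - 1)))**2 = (150*(1/79) + (-39 + (0 + (-17)**2)/3))**2 = (150/79 + (-39 + (0 + 289)/3))**2 = (150/79 + (-39 + (1/3)*289))**2 = (150/79 + (-39 + 289/3))**2 = (150/79 + 172/3)**2 = (14038/237)**2 = 197065444/56169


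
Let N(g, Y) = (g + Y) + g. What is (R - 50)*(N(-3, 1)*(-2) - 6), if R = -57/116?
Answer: -5857/29 ≈ -201.97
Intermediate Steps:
N(g, Y) = Y + 2*g (N(g, Y) = (Y + g) + g = Y + 2*g)
R = -57/116 (R = -57*1/116 = -57/116 ≈ -0.49138)
(R - 50)*(N(-3, 1)*(-2) - 6) = (-57/116 - 50)*((1 + 2*(-3))*(-2) - 6) = -5857*((1 - 6)*(-2) - 6)/116 = -5857*(-5*(-2) - 6)/116 = -5857*(10 - 6)/116 = -5857/116*4 = -5857/29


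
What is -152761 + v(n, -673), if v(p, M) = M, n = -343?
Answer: -153434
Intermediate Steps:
-152761 + v(n, -673) = -152761 - 673 = -153434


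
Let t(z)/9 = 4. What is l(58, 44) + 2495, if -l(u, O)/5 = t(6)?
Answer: 2315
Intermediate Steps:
t(z) = 36 (t(z) = 9*4 = 36)
l(u, O) = -180 (l(u, O) = -5*36 = -180)
l(58, 44) + 2495 = -180 + 2495 = 2315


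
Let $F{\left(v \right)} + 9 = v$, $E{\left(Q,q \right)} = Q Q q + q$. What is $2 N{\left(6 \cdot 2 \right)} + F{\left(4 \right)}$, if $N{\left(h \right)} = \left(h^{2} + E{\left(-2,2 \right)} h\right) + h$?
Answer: $547$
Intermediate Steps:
$E{\left(Q,q \right)} = q + q Q^{2}$ ($E{\left(Q,q \right)} = Q^{2} q + q = q Q^{2} + q = q + q Q^{2}$)
$F{\left(v \right)} = -9 + v$
$N{\left(h \right)} = h^{2} + 11 h$ ($N{\left(h \right)} = \left(h^{2} + 2 \left(1 + \left(-2\right)^{2}\right) h\right) + h = \left(h^{2} + 2 \left(1 + 4\right) h\right) + h = \left(h^{2} + 2 \cdot 5 h\right) + h = \left(h^{2} + 10 h\right) + h = h^{2} + 11 h$)
$2 N{\left(6 \cdot 2 \right)} + F{\left(4 \right)} = 2 \cdot 6 \cdot 2 \left(11 + 6 \cdot 2\right) + \left(-9 + 4\right) = 2 \cdot 12 \left(11 + 12\right) - 5 = 2 \cdot 12 \cdot 23 - 5 = 2 \cdot 276 - 5 = 552 - 5 = 547$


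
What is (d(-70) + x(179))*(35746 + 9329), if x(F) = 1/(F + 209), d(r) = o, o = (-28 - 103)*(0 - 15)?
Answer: 34366126575/388 ≈ 8.8573e+7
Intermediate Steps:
o = 1965 (o = -131*(-15) = 1965)
d(r) = 1965
x(F) = 1/(209 + F)
(d(-70) + x(179))*(35746 + 9329) = (1965 + 1/(209 + 179))*(35746 + 9329) = (1965 + 1/388)*45075 = (762421/388)*45075 = 34366126575/388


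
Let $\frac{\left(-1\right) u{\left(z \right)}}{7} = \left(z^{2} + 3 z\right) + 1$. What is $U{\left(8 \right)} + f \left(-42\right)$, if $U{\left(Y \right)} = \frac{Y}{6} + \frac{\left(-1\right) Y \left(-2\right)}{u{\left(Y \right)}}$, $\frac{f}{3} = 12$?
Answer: $- \frac{2823484}{1869} \approx -1510.7$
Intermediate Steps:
$f = 36$ ($f = 3 \cdot 12 = 36$)
$u{\left(z \right)} = -7 - 21 z - 7 z^{2}$ ($u{\left(z \right)} = - 7 \left(\left(z^{2} + 3 z\right) + 1\right) = - 7 \left(1 + z^{2} + 3 z\right) = -7 - 21 z - 7 z^{2}$)
$U{\left(Y \right)} = \frac{Y}{6} + \frac{2 Y}{-7 - 21 Y - 7 Y^{2}}$ ($U{\left(Y \right)} = \frac{Y}{6} + \frac{\left(-1\right) Y \left(-2\right)}{-7 - 21 Y - 7 Y^{2}} = Y \frac{1}{6} + \frac{\left(-1\right) \left(- 2 Y\right)}{-7 - 21 Y - 7 Y^{2}} = \frac{Y}{6} + \frac{2 Y}{-7 - 21 Y - 7 Y^{2}}$)
$U{\left(8 \right)} + f \left(-42\right) = \frac{1}{42} \cdot 8 \frac{1}{1 + 8^{2} + 3 \cdot 8} \left(-5 + 7 \cdot 8^{2} + 21 \cdot 8\right) + 36 \left(-42\right) = \frac{1}{42} \cdot 8 \frac{1}{1 + 64 + 24} \left(-5 + 7 \cdot 64 + 168\right) - 1512 = \frac{1}{42} \cdot 8 \cdot \frac{1}{89} \left(-5 + 448 + 168\right) - 1512 = \frac{1}{42} \cdot 8 \cdot \frac{1}{89} \cdot 611 - 1512 = \frac{2444}{1869} - 1512 = - \frac{2823484}{1869}$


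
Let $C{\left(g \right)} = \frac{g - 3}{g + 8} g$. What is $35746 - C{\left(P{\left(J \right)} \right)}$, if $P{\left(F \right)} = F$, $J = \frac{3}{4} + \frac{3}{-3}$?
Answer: $\frac{4432491}{124} \approx 35746.0$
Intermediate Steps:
$J = - \frac{1}{4}$ ($J = 3 \cdot \frac{1}{4} + 3 \left(- \frac{1}{3}\right) = \frac{3}{4} - 1 = - \frac{1}{4} \approx -0.25$)
$C{\left(g \right)} = \frac{g \left(-3 + g\right)}{8 + g}$ ($C{\left(g \right)} = \frac{-3 + g}{8 + g} g = \frac{g \left(-3 + g\right)}{8 + g}$)
$35746 - C{\left(P{\left(J \right)} \right)} = 35746 - - \frac{-3 - \frac{1}{4}}{4 \left(8 - \frac{1}{4}\right)} = 35746 - \left(- \frac{1}{4}\right) \frac{1}{\frac{31}{4}} \left(- \frac{13}{4}\right) = 35746 - \left(- \frac{1}{4}\right) \frac{4}{31} \left(- \frac{13}{4}\right) = 35746 - \frac{13}{124} = \frac{4432491}{124}$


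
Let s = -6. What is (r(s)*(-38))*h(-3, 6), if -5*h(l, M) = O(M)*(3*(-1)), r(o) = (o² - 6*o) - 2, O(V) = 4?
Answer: -6384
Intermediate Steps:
r(o) = -2 + o² - 6*o
h(l, M) = 12/5 (h(l, M) = -4*3*(-1)/5 = -4*(-3)/5 = -⅕*(-12) = 12/5)
(r(s)*(-38))*h(-3, 6) = ((-2 + (-6)² - 6*(-6))*(-38))*(12/5) = ((-2 + 36 + 36)*(-38))*(12/5) = (70*(-38))*(12/5) = -2660*12/5 = -6384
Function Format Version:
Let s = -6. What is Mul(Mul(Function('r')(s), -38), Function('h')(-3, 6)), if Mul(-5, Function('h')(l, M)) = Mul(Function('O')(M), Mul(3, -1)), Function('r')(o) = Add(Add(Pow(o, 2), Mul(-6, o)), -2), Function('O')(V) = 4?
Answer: -6384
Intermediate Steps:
Function('r')(o) = Add(-2, Pow(o, 2), Mul(-6, o))
Function('h')(l, M) = Rational(12, 5) (Function('h')(l, M) = Mul(Rational(-1, 5), Mul(4, Mul(3, -1))) = Mul(Rational(-1, 5), Mul(4, -3)) = Mul(Rational(-1, 5), -12) = Rational(12, 5))
Mul(Mul(Function('r')(s), -38), Function('h')(-3, 6)) = Mul(Mul(Add(-2, Pow(-6, 2), Mul(-6, -6)), -38), Rational(12, 5)) = Mul(Mul(Add(-2, 36, 36), -38), Rational(12, 5)) = Mul(Mul(70, -38), Rational(12, 5)) = Mul(-2660, Rational(12, 5)) = -6384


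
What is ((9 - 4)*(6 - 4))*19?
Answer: 190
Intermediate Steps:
((9 - 4)*(6 - 4))*19 = (5*2)*19 = 10*19 = 190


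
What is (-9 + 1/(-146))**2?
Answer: 1729225/21316 ≈ 81.123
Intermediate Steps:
(-9 + 1/(-146))**2 = (-9 - 1/146)**2 = (-1315/146)**2 = 1729225/21316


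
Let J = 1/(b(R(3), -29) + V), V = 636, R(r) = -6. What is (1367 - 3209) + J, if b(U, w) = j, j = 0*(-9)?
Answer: -1171511/636 ≈ -1842.0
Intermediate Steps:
j = 0
b(U, w) = 0
J = 1/636 (J = 1/(0 + 636) = 1/636 ≈ 0.0015723)
(1367 - 3209) + J = (1367 - 3209) + 1/636 = -1842 + 1/636 = -1171511/636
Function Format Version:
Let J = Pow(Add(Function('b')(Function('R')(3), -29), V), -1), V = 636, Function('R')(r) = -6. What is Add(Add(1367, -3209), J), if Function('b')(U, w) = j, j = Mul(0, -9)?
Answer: Rational(-1171511, 636) ≈ -1842.0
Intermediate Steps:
j = 0
Function('b')(U, w) = 0
J = Rational(1, 636) (J = Pow(Add(0, 636), -1) = Pow(636, -1) = Rational(1, 636) ≈ 0.0015723)
Add(Add(1367, -3209), J) = Add(Add(1367, -3209), Rational(1, 636)) = Add(-1842, Rational(1, 636)) = Rational(-1171511, 636)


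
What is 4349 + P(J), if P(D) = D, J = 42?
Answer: 4391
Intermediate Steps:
4349 + P(J) = 4349 + 42 = 4391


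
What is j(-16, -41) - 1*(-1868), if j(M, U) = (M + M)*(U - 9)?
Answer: 3468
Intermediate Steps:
j(M, U) = 2*M*(-9 + U) (j(M, U) = (2*M)*(-9 + U) = 2*M*(-9 + U))
j(-16, -41) - 1*(-1868) = 2*(-16)*(-9 - 41) - 1*(-1868) = 2*(-16)*(-50) + 1868 = 1600 + 1868 = 3468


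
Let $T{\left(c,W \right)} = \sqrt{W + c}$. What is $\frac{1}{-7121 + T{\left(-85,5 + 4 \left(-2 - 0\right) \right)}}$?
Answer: $- \frac{7121}{50708729} - \frac{2 i \sqrt{22}}{50708729} \approx -0.00014043 - 1.8499 \cdot 10^{-7} i$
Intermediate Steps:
$\frac{1}{-7121 + T{\left(-85,5 + 4 \left(-2 - 0\right) \right)}} = \frac{1}{-7121 + \sqrt{\left(5 + 4 \left(-2 - 0\right)\right) - 85}} = \frac{1}{-7121 + \sqrt{\left(5 + 4 \left(-2 + 0\right)\right) - 85}} = \frac{1}{-7121 + \sqrt{\left(5 + 4 \left(-2\right)\right) - 85}} = \frac{1}{-7121 + \sqrt{\left(5 - 8\right) - 85}} = \frac{1}{-7121 + \sqrt{-3 - 85}} = \frac{1}{-7121 + \sqrt{-88}} = \frac{1}{-7121 + 2 i \sqrt{22}}$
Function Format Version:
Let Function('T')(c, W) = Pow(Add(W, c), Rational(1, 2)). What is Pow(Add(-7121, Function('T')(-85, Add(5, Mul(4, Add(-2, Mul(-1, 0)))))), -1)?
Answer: Add(Rational(-7121, 50708729), Mul(Rational(-2, 50708729), I, Pow(22, Rational(1, 2)))) ≈ Add(-0.00014043, Mul(-1.8499e-7, I))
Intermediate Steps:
Pow(Add(-7121, Function('T')(-85, Add(5, Mul(4, Add(-2, Mul(-1, 0)))))), -1) = Pow(Add(-7121, Pow(Add(Add(5, Mul(4, Add(-2, Mul(-1, 0)))), -85), Rational(1, 2))), -1) = Pow(Add(-7121, Pow(Add(Add(5, Mul(4, Add(-2, 0))), -85), Rational(1, 2))), -1) = Pow(Add(-7121, Pow(Add(Add(5, Mul(4, -2)), -85), Rational(1, 2))), -1) = Pow(Add(-7121, Pow(Add(Add(5, -8), -85), Rational(1, 2))), -1) = Pow(Add(-7121, Pow(Add(-3, -85), Rational(1, 2))), -1) = Pow(Add(-7121, Pow(-88, Rational(1, 2))), -1) = Pow(Add(-7121, Mul(2, I, Pow(22, Rational(1, 2)))), -1)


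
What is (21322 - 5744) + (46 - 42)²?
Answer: 15594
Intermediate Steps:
(21322 - 5744) + (46 - 42)² = 15578 + 4² = 15578 + 16 = 15594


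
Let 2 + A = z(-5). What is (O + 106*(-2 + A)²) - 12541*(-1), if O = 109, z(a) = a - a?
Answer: 14346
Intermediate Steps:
z(a) = 0
A = -2 (A = -2 + 0 = -2)
(O + 106*(-2 + A)²) - 12541*(-1) = (109 + 106*(-2 - 2)²) - 12541*(-1) = (109 + 106*(-4)²) - 1*(-12541) = (109 + 106*16) + 12541 = (109 + 1696) + 12541 = 1805 + 12541 = 14346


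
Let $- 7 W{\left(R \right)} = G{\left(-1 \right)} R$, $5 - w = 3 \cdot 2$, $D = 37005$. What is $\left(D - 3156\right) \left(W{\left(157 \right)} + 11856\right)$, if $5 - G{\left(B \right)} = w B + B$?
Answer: $\frac{2782624743}{7} \approx 3.9752 \cdot 10^{8}$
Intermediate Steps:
$w = -1$ ($w = 5 - 3 \cdot 2 = 5 - 6 = -1$)
$G{\left(B \right)} = 5$ ($G{\left(B \right)} = 5 - \left(- B + B\right) = 5 - 0 = 5 + 0 = 5$)
$W{\left(R \right)} = - \frac{5 R}{7}$
$\left(D - 3156\right) \left(W{\left(157 \right)} + 11856\right) = \left(37005 - 3156\right) \left(\left(- \frac{5}{7}\right) 157 + 11856\right) = 33849 \left(- \frac{785}{7} + 11856\right) = 33849 \cdot \frac{82207}{7} = \frac{2782624743}{7}$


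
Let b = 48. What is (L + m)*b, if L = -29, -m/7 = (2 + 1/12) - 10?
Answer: 1268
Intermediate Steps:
m = 665/12 (m = -7*((2 + 1/12) - 10) = -7*(25/12 - 10) = -7*(-95/12) = 665/12 ≈ 55.417)
(L + m)*b = (-29 + 665/12)*48 = (317/12)*48 = 1268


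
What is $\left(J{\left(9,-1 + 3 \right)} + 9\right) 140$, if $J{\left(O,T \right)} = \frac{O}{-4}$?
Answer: $945$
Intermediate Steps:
$J{\left(O,T \right)} = - \frac{O}{4}$ ($J{\left(O,T \right)} = O \left(- \frac{1}{4}\right) = - \frac{O}{4}$)
$\left(J{\left(9,-1 + 3 \right)} + 9\right) 140 = \left(\left(- \frac{1}{4}\right) 9 + 9\right) 140 = \left(- \frac{9}{4} + 9\right) 140 = \frac{27}{4} \cdot 140 = 945$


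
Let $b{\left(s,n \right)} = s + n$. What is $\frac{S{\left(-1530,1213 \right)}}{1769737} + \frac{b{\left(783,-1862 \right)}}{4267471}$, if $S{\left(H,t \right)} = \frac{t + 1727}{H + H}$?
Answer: $- \frac{7507381804}{29628259044729} \approx -0.00025339$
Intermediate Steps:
$b{\left(s,n \right)} = n + s$
$S{\left(H,t \right)} = \frac{1727 + t}{2 H}$
$\frac{S{\left(-1530,1213 \right)}}{1769737} + \frac{b{\left(783,-1862 \right)}}{4267471} = \frac{\frac{1}{2} \frac{1}{-1530} \left(1727 + 1213\right)}{1769737} + \frac{-1862 + 783}{4267471} = \frac{1}{2} \left(- \frac{1}{1530}\right) 2940 \cdot \frac{1}{1769737} - \frac{83}{328267} = \left(- \frac{49}{51}\right) \frac{1}{1769737} - \frac{83}{328267} = - \frac{49}{90256587} - \frac{83}{328267} = - \frac{7507381804}{29628259044729}$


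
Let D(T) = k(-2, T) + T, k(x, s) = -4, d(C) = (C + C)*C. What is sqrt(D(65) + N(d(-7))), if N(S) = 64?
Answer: 5*sqrt(5) ≈ 11.180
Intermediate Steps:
d(C) = 2*C**2 (d(C) = (2*C)*C = 2*C**2)
D(T) = -4 + T
sqrt(D(65) + N(d(-7))) = sqrt((-4 + 65) + 64) = sqrt(61 + 64) = sqrt(125) = 5*sqrt(5)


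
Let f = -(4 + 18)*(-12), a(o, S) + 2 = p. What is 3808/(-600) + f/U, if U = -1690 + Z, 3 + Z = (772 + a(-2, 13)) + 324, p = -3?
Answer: -153176/22575 ≈ -6.7852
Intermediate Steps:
a(o, S) = -5 (a(o, S) = -2 - 3 = -5)
f = 264 (f = -22*(-12) = -1*(-264) = 264)
Z = 1088 (Z = -3 + ((772 - 5) + 324) = -3 + (767 + 324) = -3 + 1091 = 1088)
U = -602 (U = -1690 + 1088 = -602)
3808/(-600) + f/U = 3808/(-600) + 264/(-602) = 3808*(-1/600) + 264*(-1/602) = -476/75 - 132/301 = -153176/22575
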